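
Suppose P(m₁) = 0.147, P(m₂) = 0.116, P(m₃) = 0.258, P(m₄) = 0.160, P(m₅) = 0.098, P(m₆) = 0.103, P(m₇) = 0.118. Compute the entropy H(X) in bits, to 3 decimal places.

H = −Σ pᵢ log₂ pᵢ.
−0.147·log₂(0.147) = 0.4066
−0.116·log₂(0.116) = 0.3605
−0.258·log₂(0.258) = 0.5043
−0.160·log₂(0.160) = 0.4230
−0.098·log₂(0.098) = 0.3284
−0.103·log₂(0.103) = 0.3378
−0.118·log₂(0.118) = 0.3638
Sum ≈ 2.7244 → 2.724 bits.

2.724 bits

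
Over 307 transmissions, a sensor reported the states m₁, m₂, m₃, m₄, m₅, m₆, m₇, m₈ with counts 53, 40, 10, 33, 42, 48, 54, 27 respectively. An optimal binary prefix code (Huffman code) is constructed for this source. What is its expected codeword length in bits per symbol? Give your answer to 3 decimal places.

2.945 bits/symbol

Probabilities are the counts divided by 307.
Repeatedly combine the two least-probable nodes; the expected code length is the sum of the merged weights.
merge 10/307 + 27/307 → 37/307
merge 33/307 + 37/307 → 70/307
merge 40/307 + 42/307 → 82/307
merge 48/307 + 53/307 → 101/307
merge 54/307 + 70/307 → 124/307
merge 82/307 + 101/307 → 183/307
merge 124/307 + 183/307 → 1
L = 37/307 + 70/307 + 82/307 + 101/307 + 124/307 + 183/307 + 1 = 904/307 ≈ 2.945 bits/symbol.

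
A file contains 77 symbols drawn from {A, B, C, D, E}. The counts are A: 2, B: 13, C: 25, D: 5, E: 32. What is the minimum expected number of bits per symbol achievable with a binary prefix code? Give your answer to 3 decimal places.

1.935 bits/symbol

Probabilities are the counts divided by 77.
Repeatedly combine the two least-probable nodes; the expected code length is the sum of the merged weights.
merge 2/77 + 5/77 → 1/11
merge 1/11 + 13/77 → 20/77
merge 20/77 + 25/77 → 45/77
merge 32/77 + 45/77 → 1
L = 1/11 + 20/77 + 45/77 + 1 = 149/77 ≈ 1.935 bits/symbol.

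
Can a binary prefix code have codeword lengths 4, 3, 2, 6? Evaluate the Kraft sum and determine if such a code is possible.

With common denominator 2^6 = 64: Σ 2^(−ℓᵢ) = 4/64 + 8/64 + 16/64 + 1/64 = 29/64 = 0.453125.
Kraft's inequality requires Σ ≤ 1; here Σ = 0.453125 ≤ 1, so such a prefix code exists.

0.453125; yes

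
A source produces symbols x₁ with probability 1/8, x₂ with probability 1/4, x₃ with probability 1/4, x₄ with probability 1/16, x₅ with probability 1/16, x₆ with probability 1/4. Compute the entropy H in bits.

2.375 bits

Each probability is a power of 1/2, so log₂(1/p) is an integer.
H = Σ p·log₂(1/p) = 1/8·3 + 1/4·2 + 1/4·2 + 1/16·4 + 1/16·4 + 1/4·2 = 2.375 bits.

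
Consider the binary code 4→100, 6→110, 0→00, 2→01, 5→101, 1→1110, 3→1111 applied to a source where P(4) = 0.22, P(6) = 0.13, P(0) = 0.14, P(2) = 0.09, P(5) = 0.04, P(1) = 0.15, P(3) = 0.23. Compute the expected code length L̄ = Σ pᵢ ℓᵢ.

3.15 bits/symbol

L̄ = Σ pᵢ·ℓᵢ = 0.22·3 + 0.13·3 + 0.14·2 + 0.09·2 + 0.04·3 + 0.15·4 + 0.23·4 = 3.15 bits/symbol.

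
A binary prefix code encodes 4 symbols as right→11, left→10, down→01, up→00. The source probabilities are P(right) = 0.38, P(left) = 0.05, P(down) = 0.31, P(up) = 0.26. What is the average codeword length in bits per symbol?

2 bits/symbol

L̄ = Σ pᵢ·ℓᵢ = 0.38·2 + 0.05·2 + 0.31·2 + 0.26·2 = 2 bits/symbol.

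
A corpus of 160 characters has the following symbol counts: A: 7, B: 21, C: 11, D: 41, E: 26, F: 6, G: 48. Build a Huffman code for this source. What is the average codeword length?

2.5125 bits/symbol

Probabilities are the counts divided by 160.
Repeatedly combine the two least-probable nodes; the expected code length is the sum of the merged weights.
merge 3/80 + 7/160 → 13/160
merge 11/160 + 13/160 → 3/20
merge 21/160 + 3/20 → 9/32
merge 13/80 + 41/160 → 67/160
merge 9/32 + 3/10 → 93/160
merge 67/160 + 93/160 → 1
L = 13/160 + 3/20 + 9/32 + 67/160 + 93/160 + 1 = 201/80 = 2.5125 bits/symbol.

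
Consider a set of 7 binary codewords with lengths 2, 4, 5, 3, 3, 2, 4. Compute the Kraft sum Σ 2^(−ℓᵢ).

With common denominator 2^5 = 32: Σ 2^(−ℓᵢ) = 8/32 + 2/32 + 1/32 + 4/32 + 4/32 + 8/32 + 2/32 = 29/32 = 0.90625.

0.90625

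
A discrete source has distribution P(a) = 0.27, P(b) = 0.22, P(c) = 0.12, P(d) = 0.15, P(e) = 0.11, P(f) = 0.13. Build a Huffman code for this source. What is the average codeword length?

2.51 bits/symbol

Repeatedly combine the two least-probable nodes; the expected code length is the sum of the merged weights.
merge 11/100 + 3/25 → 23/100
merge 13/100 + 3/20 → 7/25
merge 11/50 + 23/100 → 9/20
merge 27/100 + 7/25 → 11/20
merge 9/20 + 11/20 → 1
L = 23/100 + 7/25 + 9/20 + 11/20 + 1 = 251/100 = 2.51 bits/symbol.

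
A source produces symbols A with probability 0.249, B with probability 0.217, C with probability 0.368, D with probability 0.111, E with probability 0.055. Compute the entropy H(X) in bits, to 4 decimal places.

H = −Σ pᵢ log₂ pᵢ.
−0.249·log₂(0.249) = 0.4994
−0.217·log₂(0.217) = 0.4783
−0.368·log₂(0.368) = 0.5307
−0.111·log₂(0.111) = 0.3520
−0.055·log₂(0.055) = 0.2301
Sum ≈ 2.0907 → 2.0907 bits.

2.0907 bits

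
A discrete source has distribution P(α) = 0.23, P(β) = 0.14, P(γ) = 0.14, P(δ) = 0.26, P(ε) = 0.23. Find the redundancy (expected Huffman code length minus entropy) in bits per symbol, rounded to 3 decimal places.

Entropy H = −Σ p log₂ p ≈ 2.2748 bits.
Huffman merges: 7/50+7/50→7/25; 23/100+23/100→23/50; 13/50+7/25→27/50; 23/50+27/50→1. L = 57/25 ≈ 2.2800.
L − H = 2.2800 − 2.2748 = 0.005 bits.

0.005 bits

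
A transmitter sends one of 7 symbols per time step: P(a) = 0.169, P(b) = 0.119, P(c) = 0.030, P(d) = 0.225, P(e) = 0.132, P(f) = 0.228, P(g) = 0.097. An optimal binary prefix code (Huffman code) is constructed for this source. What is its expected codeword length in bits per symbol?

Repeatedly combine the two least-probable nodes; the expected code length is the sum of the merged weights.
merge 3/100 + 97/1000 → 127/1000
merge 119/1000 + 127/1000 → 123/500
merge 33/250 + 169/1000 → 301/1000
merge 9/40 + 57/250 → 453/1000
merge 123/500 + 301/1000 → 547/1000
merge 453/1000 + 547/1000 → 1
L = 127/1000 + 123/500 + 301/1000 + 453/1000 + 547/1000 + 1 = 1337/500 = 2.674 bits/symbol.

2.674 bits/symbol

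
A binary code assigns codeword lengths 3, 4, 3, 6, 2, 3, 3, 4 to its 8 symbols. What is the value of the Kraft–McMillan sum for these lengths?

With common denominator 2^6 = 64: Σ 2^(−ℓᵢ) = 8/64 + 4/64 + 8/64 + 1/64 + 16/64 + 8/64 + 8/64 + 4/64 = 57/64 = 0.890625.

0.890625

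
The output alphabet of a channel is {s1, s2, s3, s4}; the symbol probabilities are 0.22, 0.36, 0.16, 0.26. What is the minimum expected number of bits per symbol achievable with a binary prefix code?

Repeatedly combine the two least-probable nodes; the expected code length is the sum of the merged weights.
merge 4/25 + 11/50 → 19/50
merge 13/50 + 9/25 → 31/50
merge 19/50 + 31/50 → 1
L = 19/50 + 31/50 + 1 = 2 bits/symbol.

2 bits/symbol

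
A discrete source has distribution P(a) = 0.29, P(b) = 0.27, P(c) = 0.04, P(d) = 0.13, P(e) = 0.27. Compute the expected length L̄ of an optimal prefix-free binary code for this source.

2.17 bits/symbol

Repeatedly combine the two least-probable nodes; the expected code length is the sum of the merged weights.
merge 1/25 + 13/100 → 17/100
merge 17/100 + 27/100 → 11/25
merge 27/100 + 29/100 → 14/25
merge 11/25 + 14/25 → 1
L = 17/100 + 11/25 + 14/25 + 1 = 217/100 = 2.17 bits/symbol.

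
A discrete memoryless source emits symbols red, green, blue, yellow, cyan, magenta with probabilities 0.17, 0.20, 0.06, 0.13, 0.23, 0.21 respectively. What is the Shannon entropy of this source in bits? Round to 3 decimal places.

H = −Σ pᵢ log₂ pᵢ.
−0.17·log₂(0.17) = 0.4346
−0.20·log₂(0.20) = 0.4644
−0.06·log₂(0.06) = 0.2435
−0.13·log₂(0.13) = 0.3826
−0.23·log₂(0.23) = 0.4877
−0.21·log₂(0.21) = 0.4728
Sum ≈ 2.4856 → 2.486 bits.

2.486 bits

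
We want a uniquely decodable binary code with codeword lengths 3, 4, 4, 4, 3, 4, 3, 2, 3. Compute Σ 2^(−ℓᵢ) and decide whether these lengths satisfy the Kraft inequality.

1; yes

With common denominator 2^4 = 16: Σ 2^(−ℓᵢ) = 2/16 + 1/16 + 1/16 + 1/16 + 2/16 + 1/16 + 2/16 + 4/16 + 2/16 = 16/16 = 1.
Kraft's inequality requires Σ ≤ 1; here Σ = 1 ≤ 1, so such a prefix code exists.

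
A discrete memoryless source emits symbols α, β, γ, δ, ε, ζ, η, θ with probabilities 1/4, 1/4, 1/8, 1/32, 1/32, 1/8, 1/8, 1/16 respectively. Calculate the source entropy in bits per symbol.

2.6875 bits

Each probability is a power of 1/2, so log₂(1/p) is an integer.
H = Σ p·log₂(1/p) = 1/4·2 + 1/4·2 + 1/8·3 + 1/32·5 + 1/32·5 + 1/8·3 + 1/8·3 + 1/16·4 = 2.6875 bits.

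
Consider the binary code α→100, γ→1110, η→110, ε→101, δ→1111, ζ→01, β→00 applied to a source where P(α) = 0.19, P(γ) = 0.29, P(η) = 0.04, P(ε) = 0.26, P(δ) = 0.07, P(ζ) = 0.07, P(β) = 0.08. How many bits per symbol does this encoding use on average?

3.21 bits/symbol

L̄ = Σ pᵢ·ℓᵢ = 0.19·3 + 0.29·4 + 0.04·3 + 0.26·3 + 0.07·4 + 0.07·2 + 0.08·2 = 3.21 bits/symbol.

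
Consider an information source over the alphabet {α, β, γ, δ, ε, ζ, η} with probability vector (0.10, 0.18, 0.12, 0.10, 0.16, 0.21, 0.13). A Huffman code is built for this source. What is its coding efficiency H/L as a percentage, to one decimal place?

98.8%

Entropy H = −Σ p log₂ p ≈ 2.7552 bits.
Huffman merges: 1/10+1/10→1/5; 3/25+13/100→1/4; 4/25+9/50→17/50; 1/5+21/100→41/100; 1/4+17/50→59/100; 41/100+59/100→1. L = 279/100 ≈ 2.7900.
Efficiency = H/L = 2.7552/2.7900 = 98.8%.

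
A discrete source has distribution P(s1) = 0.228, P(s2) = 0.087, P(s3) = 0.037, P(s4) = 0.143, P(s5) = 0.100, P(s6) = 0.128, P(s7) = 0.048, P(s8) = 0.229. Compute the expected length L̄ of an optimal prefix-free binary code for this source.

2.8 bits/symbol

Repeatedly combine the two least-probable nodes; the expected code length is the sum of the merged weights.
merge 37/1000 + 6/125 → 17/200
merge 17/200 + 87/1000 → 43/250
merge 1/10 + 16/125 → 57/250
merge 143/1000 + 43/250 → 63/200
merge 57/250 + 57/250 → 57/125
merge 229/1000 + 63/200 → 68/125
merge 57/125 + 68/125 → 1
L = 17/200 + 43/250 + 57/250 + 63/200 + 57/125 + 68/125 + 1 = 14/5 = 2.8 bits/symbol.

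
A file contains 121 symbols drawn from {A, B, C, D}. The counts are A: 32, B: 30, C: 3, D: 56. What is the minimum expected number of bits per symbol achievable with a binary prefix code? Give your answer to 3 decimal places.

1.810 bits/symbol

Probabilities are the counts divided by 121.
Repeatedly combine the two least-probable nodes; the expected code length is the sum of the merged weights.
merge 3/121 + 30/121 → 3/11
merge 32/121 + 3/11 → 65/121
merge 56/121 + 65/121 → 1
L = 3/11 + 65/121 + 1 = 219/121 ≈ 1.810 bits/symbol.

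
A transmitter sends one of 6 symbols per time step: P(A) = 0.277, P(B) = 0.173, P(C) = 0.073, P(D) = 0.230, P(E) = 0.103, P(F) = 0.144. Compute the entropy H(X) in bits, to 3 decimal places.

H = −Σ pᵢ log₂ pᵢ.
−0.277·log₂(0.277) = 0.5130
−0.173·log₂(0.173) = 0.4379
−0.073·log₂(0.073) = 0.2756
−0.230·log₂(0.230) = 0.4877
−0.103·log₂(0.103) = 0.3378
−0.144·log₂(0.144) = 0.4026
Sum ≈ 2.4546 → 2.455 bits.

2.455 bits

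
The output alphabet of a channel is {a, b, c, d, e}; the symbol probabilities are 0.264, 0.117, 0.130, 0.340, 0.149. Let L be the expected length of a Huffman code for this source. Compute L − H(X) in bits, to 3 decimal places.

0.057 bits

Entropy H = −Σ p log₂ p ≈ 2.1905 bits.
Huffman merges: 117/1000+13/100→247/1000; 149/1000+247/1000→99/250; 33/125+17/50→151/250; 99/250+151/250→1. L = 2247/1000 ≈ 2.2470.
L − H = 2.2470 − 2.1905 = 0.057 bits.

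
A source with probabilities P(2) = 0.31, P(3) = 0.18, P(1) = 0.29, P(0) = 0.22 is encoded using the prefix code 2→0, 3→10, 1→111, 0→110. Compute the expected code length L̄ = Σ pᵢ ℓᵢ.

L̄ = Σ pᵢ·ℓᵢ = 0.31·1 + 0.18·2 + 0.29·3 + 0.22·3 = 2.2 bits/symbol.

2.2 bits/symbol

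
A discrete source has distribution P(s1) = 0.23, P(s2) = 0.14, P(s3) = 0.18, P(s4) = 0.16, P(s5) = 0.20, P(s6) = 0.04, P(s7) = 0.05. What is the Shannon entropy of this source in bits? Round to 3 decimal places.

H = −Σ pᵢ log₂ pᵢ.
−0.23·log₂(0.23) = 0.4877
−0.14·log₂(0.14) = 0.3971
−0.18·log₂(0.18) = 0.4453
−0.16·log₂(0.16) = 0.4230
−0.20·log₂(0.20) = 0.4644
−0.04·log₂(0.04) = 0.1858
−0.05·log₂(0.05) = 0.2161
Sum ≈ 2.6193 → 2.619 bits.

2.619 bits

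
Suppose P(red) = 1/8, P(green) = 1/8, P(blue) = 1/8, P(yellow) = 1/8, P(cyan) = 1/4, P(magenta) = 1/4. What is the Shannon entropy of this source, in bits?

Each probability is a power of 1/2, so log₂(1/p) is an integer.
H = Σ p·log₂(1/p) = 1/8·3 + 1/8·3 + 1/8·3 + 1/8·3 + 1/4·2 + 1/4·2 = 2.5 bits.

2.5 bits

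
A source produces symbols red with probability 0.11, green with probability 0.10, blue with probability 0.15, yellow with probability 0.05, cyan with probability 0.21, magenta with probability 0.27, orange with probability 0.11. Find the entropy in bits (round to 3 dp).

H = −Σ pᵢ log₂ pᵢ.
−0.11·log₂(0.11) = 0.3503
−0.10·log₂(0.10) = 0.3322
−0.15·log₂(0.15) = 0.4105
−0.05·log₂(0.05) = 0.2161
−0.21·log₂(0.21) = 0.4728
−0.27·log₂(0.27) = 0.5100
−0.11·log₂(0.11) = 0.3503
Sum ≈ 2.6423 → 2.642 bits.

2.642 bits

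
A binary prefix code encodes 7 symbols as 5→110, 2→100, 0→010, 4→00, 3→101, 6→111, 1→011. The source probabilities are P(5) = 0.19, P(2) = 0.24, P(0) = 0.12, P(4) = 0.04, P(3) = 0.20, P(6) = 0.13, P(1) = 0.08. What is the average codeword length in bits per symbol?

L̄ = Σ pᵢ·ℓᵢ = 0.19·3 + 0.24·3 + 0.12·3 + 0.04·2 + 0.20·3 + 0.13·3 + 0.08·3 = 2.96 bits/symbol.

2.96 bits/symbol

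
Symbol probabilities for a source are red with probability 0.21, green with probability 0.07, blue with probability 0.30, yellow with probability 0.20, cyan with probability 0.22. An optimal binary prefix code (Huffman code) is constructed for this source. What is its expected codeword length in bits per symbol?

2.27 bits/symbol

Repeatedly combine the two least-probable nodes; the expected code length is the sum of the merged weights.
merge 7/100 + 1/5 → 27/100
merge 21/100 + 11/50 → 43/100
merge 27/100 + 3/10 → 57/100
merge 43/100 + 57/100 → 1
L = 27/100 + 43/100 + 57/100 + 1 = 227/100 = 2.27 bits/symbol.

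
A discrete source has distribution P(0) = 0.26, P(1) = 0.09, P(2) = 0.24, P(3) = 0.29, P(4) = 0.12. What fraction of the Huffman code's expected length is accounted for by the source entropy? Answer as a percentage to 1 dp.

Entropy H = −Σ p log₂ p ≈ 2.1970 bits.
Huffman merges: 9/100+3/25→21/100; 21/100+6/25→9/20; 13/50+29/100→11/20; 9/20+11/20→1. L = 221/100 ≈ 2.2100.
Efficiency = H/L = 2.1970/2.2100 = 99.4%.

99.4%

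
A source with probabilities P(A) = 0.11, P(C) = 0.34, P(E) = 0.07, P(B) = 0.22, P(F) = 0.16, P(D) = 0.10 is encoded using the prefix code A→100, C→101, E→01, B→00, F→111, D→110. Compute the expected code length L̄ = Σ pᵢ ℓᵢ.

L̄ = Σ pᵢ·ℓᵢ = 0.11·3 + 0.34·3 + 0.07·2 + 0.22·2 + 0.16·3 + 0.10·3 = 2.71 bits/symbol.

2.71 bits/symbol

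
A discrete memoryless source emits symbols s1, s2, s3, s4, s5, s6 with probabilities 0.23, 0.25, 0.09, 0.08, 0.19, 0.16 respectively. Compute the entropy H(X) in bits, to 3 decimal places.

H = −Σ pᵢ log₂ pᵢ.
−0.23·log₂(0.23) = 0.4877
−0.25·log₂(0.25) = 0.5000
−0.09·log₂(0.09) = 0.3127
−0.08·log₂(0.08) = 0.2915
−0.19·log₂(0.19) = 0.4552
−0.16·log₂(0.16) = 0.4230
Sum ≈ 2.4701 → 2.470 bits.

2.470 bits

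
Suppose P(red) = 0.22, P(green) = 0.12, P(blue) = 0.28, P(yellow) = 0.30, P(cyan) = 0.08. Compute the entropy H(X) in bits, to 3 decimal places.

2.174 bits

H = −Σ pᵢ log₂ pᵢ.
−0.22·log₂(0.22) = 0.4806
−0.12·log₂(0.12) = 0.3671
−0.28·log₂(0.28) = 0.5142
−0.30·log₂(0.30) = 0.5211
−0.08·log₂(0.08) = 0.2915
Sum ≈ 2.1745 → 2.174 bits.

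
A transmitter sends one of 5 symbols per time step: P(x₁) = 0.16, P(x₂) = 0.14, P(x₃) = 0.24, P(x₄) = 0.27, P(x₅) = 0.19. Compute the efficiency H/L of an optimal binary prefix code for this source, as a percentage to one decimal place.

99.1%

Entropy H = −Σ p log₂ p ≈ 2.2795 bits.
Huffman merges: 7/50+4/25→3/10; 19/100+6/25→43/100; 27/100+3/10→57/100; 43/100+57/100→1. L = 23/10 ≈ 2.3000.
Efficiency = H/L = 2.2795/2.3000 = 99.1%.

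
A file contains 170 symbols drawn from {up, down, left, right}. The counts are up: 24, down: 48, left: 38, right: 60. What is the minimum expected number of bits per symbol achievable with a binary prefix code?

Probabilities are the counts divided by 170.
Repeatedly combine the two least-probable nodes; the expected code length is the sum of the merged weights.
merge 12/85 + 19/85 → 31/85
merge 24/85 + 6/17 → 54/85
merge 31/85 + 54/85 → 1
L = 31/85 + 54/85 + 1 = 2 bits/symbol.

2 bits/symbol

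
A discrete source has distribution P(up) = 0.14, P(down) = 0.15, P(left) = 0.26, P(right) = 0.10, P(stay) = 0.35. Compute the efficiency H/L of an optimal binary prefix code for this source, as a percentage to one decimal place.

97.1%

Entropy H = −Σ p log₂ p ≈ 2.1752 bits.
Huffman merges: 1/10+7/50→6/25; 3/20+6/25→39/100; 13/50+7/20→61/100; 39/100+61/100→1. L = 56/25 ≈ 2.2400.
Efficiency = H/L = 2.1752/2.2400 = 97.1%.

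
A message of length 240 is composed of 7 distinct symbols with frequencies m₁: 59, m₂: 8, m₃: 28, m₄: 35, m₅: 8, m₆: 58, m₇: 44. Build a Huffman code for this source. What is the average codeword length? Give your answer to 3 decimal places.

2.579 bits/symbol

Probabilities are the counts divided by 240.
Repeatedly combine the two least-probable nodes; the expected code length is the sum of the merged weights.
merge 1/30 + 1/30 → 1/15
merge 1/15 + 7/60 → 11/60
merge 7/48 + 11/60 → 79/240
merge 11/60 + 29/120 → 17/40
merge 59/240 + 79/240 → 23/40
merge 17/40 + 23/40 → 1
L = 1/15 + 11/60 + 79/240 + 17/40 + 23/40 + 1 = 619/240 ≈ 2.579 bits/symbol.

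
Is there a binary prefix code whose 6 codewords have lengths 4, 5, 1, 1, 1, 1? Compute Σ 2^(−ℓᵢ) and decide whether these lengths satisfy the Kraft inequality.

2.09375; no

With common denominator 2^5 = 32: Σ 2^(−ℓᵢ) = 2/32 + 1/32 + 16/32 + 16/32 + 16/32 + 16/32 = 67/32 = 2.09375.
Kraft's inequality requires Σ ≤ 1; here Σ = 2.09375 > 1, so no such prefix code exists.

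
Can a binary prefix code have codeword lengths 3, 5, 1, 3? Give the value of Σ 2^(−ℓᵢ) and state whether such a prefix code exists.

With common denominator 2^5 = 32: Σ 2^(−ℓᵢ) = 4/32 + 1/32 + 16/32 + 4/32 = 25/32 = 0.78125.
Kraft's inequality requires Σ ≤ 1; here Σ = 0.78125 ≤ 1, so such a prefix code exists.

0.78125; yes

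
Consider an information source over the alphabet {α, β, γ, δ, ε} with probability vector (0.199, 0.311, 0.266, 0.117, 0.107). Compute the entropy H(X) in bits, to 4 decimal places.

2.2029 bits

H = −Σ pᵢ log₂ pᵢ.
−0.199·log₂(0.199) = 0.4635
−0.311·log₂(0.311) = 0.5240
−0.266·log₂(0.266) = 0.5082
−0.117·log₂(0.117) = 0.3622
−0.107·log₂(0.107) = 0.3450
Sum ≈ 2.2029 → 2.2029 bits.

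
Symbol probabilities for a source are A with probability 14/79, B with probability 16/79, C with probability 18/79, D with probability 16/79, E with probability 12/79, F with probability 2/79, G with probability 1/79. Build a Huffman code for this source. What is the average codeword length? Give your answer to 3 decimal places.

Repeatedly combine the two least-probable nodes; the expected code length is the sum of the merged weights.
merge 1/79 + 2/79 → 3/79
merge 3/79 + 12/79 → 15/79
merge 14/79 + 15/79 → 29/79
merge 16/79 + 16/79 → 32/79
merge 18/79 + 29/79 → 47/79
merge 32/79 + 47/79 → 1
L = 3/79 + 15/79 + 29/79 + 32/79 + 47/79 + 1 = 205/79 ≈ 2.595 bits/symbol.

2.595 bits/symbol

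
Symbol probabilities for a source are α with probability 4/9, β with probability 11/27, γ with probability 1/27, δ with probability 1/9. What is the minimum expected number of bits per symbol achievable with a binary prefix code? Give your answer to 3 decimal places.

Repeatedly combine the two least-probable nodes; the expected code length is the sum of the merged weights.
merge 1/27 + 1/9 → 4/27
merge 4/27 + 11/27 → 5/9
merge 4/9 + 5/9 → 1
L = 4/27 + 5/9 + 1 = 46/27 ≈ 1.704 bits/symbol.

1.704 bits/symbol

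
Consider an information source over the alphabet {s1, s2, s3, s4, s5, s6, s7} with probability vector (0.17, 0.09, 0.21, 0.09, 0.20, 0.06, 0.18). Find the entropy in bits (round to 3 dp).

H = −Σ pᵢ log₂ pᵢ.
−0.17·log₂(0.17) = 0.4346
−0.09·log₂(0.09) = 0.3127
−0.21·log₂(0.21) = 0.4728
−0.09·log₂(0.09) = 0.3127
−0.20·log₂(0.20) = 0.4644
−0.06·log₂(0.06) = 0.2435
−0.18·log₂(0.18) = 0.4453
Sum ≈ 2.6859 → 2.686 bits.

2.686 bits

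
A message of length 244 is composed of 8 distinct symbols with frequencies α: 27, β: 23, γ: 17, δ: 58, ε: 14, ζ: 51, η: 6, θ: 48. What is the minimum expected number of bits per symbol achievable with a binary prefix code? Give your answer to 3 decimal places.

2.787 bits/symbol

Probabilities are the counts divided by 244.
Repeatedly combine the two least-probable nodes; the expected code length is the sum of the merged weights.
merge 3/122 + 7/122 → 5/61
merge 17/244 + 5/61 → 37/244
merge 23/244 + 27/244 → 25/122
merge 37/244 + 12/61 → 85/244
merge 25/122 + 51/244 → 101/244
merge 29/122 + 85/244 → 143/244
merge 101/244 + 143/244 → 1
L = 5/61 + 37/244 + 25/122 + 85/244 + 101/244 + 143/244 + 1 = 170/61 ≈ 2.787 bits/symbol.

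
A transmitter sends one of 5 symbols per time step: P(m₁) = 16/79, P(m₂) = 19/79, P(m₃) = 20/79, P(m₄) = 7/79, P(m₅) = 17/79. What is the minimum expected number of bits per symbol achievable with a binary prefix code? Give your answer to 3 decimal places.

Repeatedly combine the two least-probable nodes; the expected code length is the sum of the merged weights.
merge 7/79 + 16/79 → 23/79
merge 17/79 + 19/79 → 36/79
merge 20/79 + 23/79 → 43/79
merge 36/79 + 43/79 → 1
L = 23/79 + 36/79 + 43/79 + 1 = 181/79 ≈ 2.291 bits/symbol.

2.291 bits/symbol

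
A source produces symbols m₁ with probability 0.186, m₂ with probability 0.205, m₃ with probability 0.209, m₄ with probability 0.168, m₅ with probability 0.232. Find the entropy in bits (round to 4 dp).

2.3134 bits

H = −Σ pᵢ log₂ pᵢ.
−0.186·log₂(0.186) = 0.4514
−0.205·log₂(0.205) = 0.4687
−0.209·log₂(0.209) = 0.4720
−0.168·log₂(0.168) = 0.4323
−0.232·log₂(0.232) = 0.4890
Sum ≈ 2.3134 → 2.3134 bits.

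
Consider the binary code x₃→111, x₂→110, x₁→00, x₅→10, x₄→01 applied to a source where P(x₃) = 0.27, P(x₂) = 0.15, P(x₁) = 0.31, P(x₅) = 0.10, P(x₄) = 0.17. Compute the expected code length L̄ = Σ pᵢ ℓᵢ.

L̄ = Σ pᵢ·ℓᵢ = 0.27·3 + 0.15·3 + 0.31·2 + 0.10·2 + 0.17·2 = 2.42 bits/symbol.

2.42 bits/symbol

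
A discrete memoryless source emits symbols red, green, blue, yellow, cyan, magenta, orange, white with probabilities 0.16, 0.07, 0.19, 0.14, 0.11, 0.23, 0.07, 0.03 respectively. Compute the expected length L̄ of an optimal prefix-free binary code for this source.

Repeatedly combine the two least-probable nodes; the expected code length is the sum of the merged weights.
merge 3/100 + 7/100 → 1/10
merge 7/100 + 1/10 → 17/100
merge 11/100 + 7/50 → 1/4
merge 4/25 + 17/100 → 33/100
merge 19/100 + 23/100 → 21/50
merge 1/4 + 33/100 → 29/50
merge 21/50 + 29/50 → 1
L = 1/10 + 17/100 + 1/4 + 33/100 + 21/50 + 29/50 + 1 = 57/20 = 2.85 bits/symbol.

2.85 bits/symbol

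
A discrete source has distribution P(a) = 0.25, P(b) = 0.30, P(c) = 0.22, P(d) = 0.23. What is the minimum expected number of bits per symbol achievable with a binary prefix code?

2 bits/symbol

Repeatedly combine the two least-probable nodes; the expected code length is the sum of the merged weights.
merge 11/50 + 23/100 → 9/20
merge 1/4 + 3/10 → 11/20
merge 9/20 + 11/20 → 1
L = 9/20 + 11/20 + 1 = 2 bits/symbol.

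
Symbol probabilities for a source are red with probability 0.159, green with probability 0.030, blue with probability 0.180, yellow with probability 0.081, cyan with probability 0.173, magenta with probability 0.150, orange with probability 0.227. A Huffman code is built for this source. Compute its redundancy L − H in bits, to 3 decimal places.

Entropy H = −Σ p log₂ p ≈ 2.6466 bits.
Huffman merges: 3/100+81/1000→111/1000; 111/1000+3/20→261/1000; 159/1000+173/1000→83/250; 9/50+227/1000→407/1000; 261/1000+83/250→593/1000; 407/1000+593/1000→1. L = 338/125 ≈ 2.7040.
L − H = 2.7040 − 2.6466 = 0.057 bits.

0.057 bits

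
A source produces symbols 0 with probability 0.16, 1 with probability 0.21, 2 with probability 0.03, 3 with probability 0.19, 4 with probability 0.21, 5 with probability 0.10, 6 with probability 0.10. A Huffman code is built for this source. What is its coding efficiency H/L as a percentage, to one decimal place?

97.4%

Entropy H = −Σ p log₂ p ≈ 2.6400 bits.
Huffman merges: 3/100+1/10→13/100; 1/10+13/100→23/100; 4/25+19/100→7/20; 21/100+21/100→21/50; 23/100+7/20→29/50; 21/50+29/50→1. L = 271/100 ≈ 2.7100.
Efficiency = H/L = 2.6400/2.7100 = 97.4%.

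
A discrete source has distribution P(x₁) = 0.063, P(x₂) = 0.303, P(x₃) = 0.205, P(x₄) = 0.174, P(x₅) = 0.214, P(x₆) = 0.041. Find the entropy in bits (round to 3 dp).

H = −Σ pᵢ log₂ pᵢ.
−0.063·log₂(0.063) = 0.2513
−0.303·log₂(0.303) = 0.5220
−0.205·log₂(0.205) = 0.4687
−0.174·log₂(0.174) = 0.4390
−0.214·log₂(0.214) = 0.4760
−0.041·log₂(0.041) = 0.1889
Sum ≈ 2.3458 → 2.346 bits.

2.346 bits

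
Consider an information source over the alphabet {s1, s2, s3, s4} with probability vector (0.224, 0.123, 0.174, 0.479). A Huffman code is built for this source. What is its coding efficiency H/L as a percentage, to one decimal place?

99.2%

Entropy H = −Σ p log₂ p ≈ 1.8030 bits.
Huffman merges: 123/1000+87/500→297/1000; 28/125+297/1000→521/1000; 479/1000+521/1000→1. L = 909/500 ≈ 1.8180.
Efficiency = H/L = 1.8030/1.8180 = 99.2%.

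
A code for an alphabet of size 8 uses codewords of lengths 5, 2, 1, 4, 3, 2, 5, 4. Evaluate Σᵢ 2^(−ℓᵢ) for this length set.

1.3125

With common denominator 2^5 = 32: Σ 2^(−ℓᵢ) = 1/32 + 8/32 + 16/32 + 2/32 + 4/32 + 8/32 + 1/32 + 2/32 = 42/32 = 1.3125.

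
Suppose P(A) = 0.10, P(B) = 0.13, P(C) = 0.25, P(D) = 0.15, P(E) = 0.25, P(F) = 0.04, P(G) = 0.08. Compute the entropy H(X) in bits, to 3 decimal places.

2.603 bits

H = −Σ pᵢ log₂ pᵢ.
−0.10·log₂(0.10) = 0.3322
−0.13·log₂(0.13) = 0.3826
−0.25·log₂(0.25) = 0.5000
−0.15·log₂(0.15) = 0.4105
−0.25·log₂(0.25) = 0.5000
−0.04·log₂(0.04) = 0.1858
−0.08·log₂(0.08) = 0.2915
Sum ≈ 2.6026 → 2.603 bits.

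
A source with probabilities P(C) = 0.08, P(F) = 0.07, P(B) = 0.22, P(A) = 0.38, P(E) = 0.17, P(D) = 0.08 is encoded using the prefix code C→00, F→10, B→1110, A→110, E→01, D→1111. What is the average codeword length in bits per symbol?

2.98 bits/symbol

L̄ = Σ pᵢ·ℓᵢ = 0.08·2 + 0.07·2 + 0.22·4 + 0.38·3 + 0.17·2 + 0.08·4 = 2.98 bits/symbol.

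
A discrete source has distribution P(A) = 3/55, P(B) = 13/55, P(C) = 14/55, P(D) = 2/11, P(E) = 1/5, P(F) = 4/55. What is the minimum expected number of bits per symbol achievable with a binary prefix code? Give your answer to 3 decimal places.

Repeatedly combine the two least-probable nodes; the expected code length is the sum of the merged weights.
merge 3/55 + 4/55 → 7/55
merge 7/55 + 2/11 → 17/55
merge 1/5 + 13/55 → 24/55
merge 14/55 + 17/55 → 31/55
merge 24/55 + 31/55 → 1
L = 7/55 + 17/55 + 24/55 + 31/55 + 1 = 134/55 ≈ 2.436 bits/symbol.

2.436 bits/symbol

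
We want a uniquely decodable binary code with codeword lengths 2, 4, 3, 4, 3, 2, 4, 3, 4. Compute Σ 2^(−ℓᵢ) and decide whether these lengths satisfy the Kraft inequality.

With common denominator 2^4 = 16: Σ 2^(−ℓᵢ) = 4/16 + 1/16 + 2/16 + 1/16 + 2/16 + 4/16 + 1/16 + 2/16 + 1/16 = 18/16 = 1.125.
Kraft's inequality requires Σ ≤ 1; here Σ = 1.125 > 1, so no such prefix code exists.

1.125; no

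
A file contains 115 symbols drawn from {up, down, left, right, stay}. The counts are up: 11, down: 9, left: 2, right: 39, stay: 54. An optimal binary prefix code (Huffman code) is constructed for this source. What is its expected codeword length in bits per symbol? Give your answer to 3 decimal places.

Probabilities are the counts divided by 115.
Repeatedly combine the two least-probable nodes; the expected code length is the sum of the merged weights.
merge 2/115 + 9/115 → 11/115
merge 11/115 + 11/115 → 22/115
merge 22/115 + 39/115 → 61/115
merge 54/115 + 61/115 → 1
L = 11/115 + 22/115 + 61/115 + 1 = 209/115 ≈ 1.817 bits/symbol.

1.817 bits/symbol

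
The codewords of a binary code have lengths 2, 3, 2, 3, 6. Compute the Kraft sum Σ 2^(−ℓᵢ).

With common denominator 2^6 = 64: Σ 2^(−ℓᵢ) = 16/64 + 8/64 + 16/64 + 8/64 + 1/64 = 49/64 = 0.765625.

0.765625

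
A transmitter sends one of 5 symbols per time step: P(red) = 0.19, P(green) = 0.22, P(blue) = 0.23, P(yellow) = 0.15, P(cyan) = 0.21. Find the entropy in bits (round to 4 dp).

2.3068 bits

H = −Σ pᵢ log₂ pᵢ.
−0.19·log₂(0.19) = 0.4552
−0.22·log₂(0.22) = 0.4806
−0.23·log₂(0.23) = 0.4877
−0.15·log₂(0.15) = 0.4105
−0.21·log₂(0.21) = 0.4728
Sum ≈ 2.3068 → 2.3068 bits.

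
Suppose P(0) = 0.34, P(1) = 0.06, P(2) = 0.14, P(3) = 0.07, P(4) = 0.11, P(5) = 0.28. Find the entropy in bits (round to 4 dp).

H = −Σ pᵢ log₂ pᵢ.
−0.34·log₂(0.34) = 0.5292
−0.06·log₂(0.06) = 0.2435
−0.14·log₂(0.14) = 0.3971
−0.07·log₂(0.07) = 0.2686
−0.11·log₂(0.11) = 0.3503
−0.28·log₂(0.28) = 0.5142
Sum ≈ 2.3029 → 2.3029 bits.

2.3029 bits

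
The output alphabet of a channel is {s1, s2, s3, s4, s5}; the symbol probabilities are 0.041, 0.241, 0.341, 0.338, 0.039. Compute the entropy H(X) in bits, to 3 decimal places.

H = −Σ pᵢ log₂ pᵢ.
−0.041·log₂(0.041) = 0.1889
−0.241·log₂(0.241) = 0.4947
−0.341·log₂(0.341) = 0.5293
−0.338·log₂(0.338) = 0.5289
−0.039·log₂(0.039) = 0.1825
Sum ≈ 1.9244 → 1.924 bits.

1.924 bits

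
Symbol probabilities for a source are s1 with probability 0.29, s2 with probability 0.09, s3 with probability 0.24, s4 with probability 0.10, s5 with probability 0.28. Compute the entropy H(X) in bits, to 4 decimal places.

2.1711 bits

H = −Σ pᵢ log₂ pᵢ.
−0.29·log₂(0.29) = 0.5179
−0.09·log₂(0.09) = 0.3127
−0.24·log₂(0.24) = 0.4941
−0.10·log₂(0.10) = 0.3322
−0.28·log₂(0.28) = 0.5142
Sum ≈ 2.1711 → 2.1711 bits.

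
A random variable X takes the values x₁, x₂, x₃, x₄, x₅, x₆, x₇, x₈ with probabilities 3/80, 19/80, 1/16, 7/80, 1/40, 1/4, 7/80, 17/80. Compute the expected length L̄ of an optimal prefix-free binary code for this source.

Repeatedly combine the two least-probable nodes; the expected code length is the sum of the merged weights.
merge 1/40 + 3/80 → 1/16
merge 1/16 + 1/16 → 1/8
merge 7/80 + 7/80 → 7/40
merge 1/8 + 7/40 → 3/10
merge 17/80 + 19/80 → 9/20
merge 1/4 + 3/10 → 11/20
merge 9/20 + 11/20 → 1
L = 1/16 + 1/8 + 7/40 + 3/10 + 9/20 + 11/20 + 1 = 213/80 = 2.6625 bits/symbol.

2.6625 bits/symbol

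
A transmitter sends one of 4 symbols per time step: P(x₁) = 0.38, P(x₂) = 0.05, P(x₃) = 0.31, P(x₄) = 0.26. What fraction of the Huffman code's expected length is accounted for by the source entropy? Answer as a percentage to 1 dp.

92.0%

Entropy H = −Σ p log₂ p ≈ 1.7756 bits.
Huffman merges: 1/20+13/50→31/100; 31/100+31/100→31/50; 19/50+31/50→1. L = 193/100 ≈ 1.9300.
Efficiency = H/L = 1.7756/1.9300 = 92.0%.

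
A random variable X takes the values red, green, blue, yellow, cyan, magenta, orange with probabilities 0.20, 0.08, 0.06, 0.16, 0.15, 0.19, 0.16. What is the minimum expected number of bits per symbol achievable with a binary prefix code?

2.75 bits/symbol

Repeatedly combine the two least-probable nodes; the expected code length is the sum of the merged weights.
merge 3/50 + 2/25 → 7/50
merge 7/50 + 3/20 → 29/100
merge 4/25 + 4/25 → 8/25
merge 19/100 + 1/5 → 39/100
merge 29/100 + 8/25 → 61/100
merge 39/100 + 61/100 → 1
L = 7/50 + 29/100 + 8/25 + 39/100 + 61/100 + 1 = 11/4 = 2.75 bits/symbol.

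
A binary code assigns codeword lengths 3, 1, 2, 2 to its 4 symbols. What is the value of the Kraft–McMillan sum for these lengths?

1.125

With common denominator 2^3 = 8: Σ 2^(−ℓᵢ) = 1/8 + 4/8 + 2/8 + 2/8 = 9/8 = 1.125.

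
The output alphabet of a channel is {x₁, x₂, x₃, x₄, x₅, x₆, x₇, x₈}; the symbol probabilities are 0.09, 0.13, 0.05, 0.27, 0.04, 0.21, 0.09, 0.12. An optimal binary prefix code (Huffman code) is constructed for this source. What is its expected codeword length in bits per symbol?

2.79 bits/symbol

Repeatedly combine the two least-probable nodes; the expected code length is the sum of the merged weights.
merge 1/25 + 1/20 → 9/100
merge 9/100 + 9/100 → 9/50
merge 9/100 + 3/25 → 21/100
merge 13/100 + 9/50 → 31/100
merge 21/100 + 21/100 → 21/50
merge 27/100 + 31/100 → 29/50
merge 21/50 + 29/50 → 1
L = 9/100 + 9/50 + 21/100 + 31/100 + 21/50 + 29/50 + 1 = 279/100 = 2.79 bits/symbol.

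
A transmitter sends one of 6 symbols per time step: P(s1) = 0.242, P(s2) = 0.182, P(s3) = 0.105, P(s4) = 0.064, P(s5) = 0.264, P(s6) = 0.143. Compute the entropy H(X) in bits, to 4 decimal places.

H = −Σ pᵢ log₂ pᵢ.
−0.242·log₂(0.242) = 0.4954
−0.182·log₂(0.182) = 0.4474
−0.105·log₂(0.105) = 0.3414
−0.064·log₂(0.064) = 0.2538
−0.264·log₂(0.264) = 0.5072
−0.143·log₂(0.143) = 0.4012
Sum ≈ 2.4464 → 2.4464 bits.

2.4464 bits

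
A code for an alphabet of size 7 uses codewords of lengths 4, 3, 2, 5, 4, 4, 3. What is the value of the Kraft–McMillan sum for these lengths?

With common denominator 2^5 = 32: Σ 2^(−ℓᵢ) = 2/32 + 4/32 + 8/32 + 1/32 + 2/32 + 2/32 + 4/32 = 23/32 = 0.71875.

0.71875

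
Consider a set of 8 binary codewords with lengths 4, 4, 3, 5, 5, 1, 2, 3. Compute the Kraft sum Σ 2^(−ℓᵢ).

With common denominator 2^5 = 32: Σ 2^(−ℓᵢ) = 2/32 + 2/32 + 4/32 + 1/32 + 1/32 + 16/32 + 8/32 + 4/32 = 38/32 = 1.1875.

1.1875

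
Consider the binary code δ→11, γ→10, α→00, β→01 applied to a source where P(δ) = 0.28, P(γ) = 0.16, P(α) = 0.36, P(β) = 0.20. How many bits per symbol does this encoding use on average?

L̄ = Σ pᵢ·ℓᵢ = 0.28·2 + 0.16·2 + 0.36·2 + 0.20·2 = 2 bits/symbol.

2 bits/symbol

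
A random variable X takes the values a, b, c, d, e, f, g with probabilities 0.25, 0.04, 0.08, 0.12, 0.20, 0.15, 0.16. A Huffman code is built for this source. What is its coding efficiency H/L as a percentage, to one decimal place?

Entropy H = −Σ p log₂ p ≈ 2.6423 bits.
Huffman merges: 1/25+2/25→3/25; 3/25+3/25→6/25; 3/20+4/25→31/100; 1/5+6/25→11/25; 1/4+31/100→14/25; 11/25+14/25→1. L = 267/100 ≈ 2.6700.
Efficiency = H/L = 2.6423/2.6700 = 99.0%.

99.0%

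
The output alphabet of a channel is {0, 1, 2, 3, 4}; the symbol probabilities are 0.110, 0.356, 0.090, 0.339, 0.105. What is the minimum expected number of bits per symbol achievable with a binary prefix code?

2.144 bits/symbol

Repeatedly combine the two least-probable nodes; the expected code length is the sum of the merged weights.
merge 9/100 + 21/200 → 39/200
merge 11/100 + 39/200 → 61/200
merge 61/200 + 339/1000 → 161/250
merge 89/250 + 161/250 → 1
L = 39/200 + 61/200 + 161/250 + 1 = 268/125 = 2.144 bits/symbol.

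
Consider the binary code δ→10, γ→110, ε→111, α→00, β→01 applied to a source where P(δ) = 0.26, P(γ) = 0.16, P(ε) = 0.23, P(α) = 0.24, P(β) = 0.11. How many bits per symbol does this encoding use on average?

L̄ = Σ pᵢ·ℓᵢ = 0.26·2 + 0.16·3 + 0.23·3 + 0.24·2 + 0.11·2 = 2.39 bits/symbol.

2.39 bits/symbol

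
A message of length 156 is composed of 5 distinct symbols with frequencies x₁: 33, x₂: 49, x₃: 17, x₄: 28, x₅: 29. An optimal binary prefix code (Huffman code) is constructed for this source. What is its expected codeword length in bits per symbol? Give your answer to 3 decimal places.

Probabilities are the counts divided by 156.
Repeatedly combine the two least-probable nodes; the expected code length is the sum of the merged weights.
merge 17/156 + 7/39 → 15/52
merge 29/156 + 11/52 → 31/78
merge 15/52 + 49/156 → 47/78
merge 31/78 + 47/78 → 1
L = 15/52 + 31/78 + 47/78 + 1 = 119/52 ≈ 2.288 bits/symbol.

2.288 bits/symbol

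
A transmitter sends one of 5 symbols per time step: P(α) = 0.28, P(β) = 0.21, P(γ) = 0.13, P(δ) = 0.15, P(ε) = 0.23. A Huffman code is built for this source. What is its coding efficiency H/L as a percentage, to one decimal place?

99.5%

Entropy H = −Σ p log₂ p ≈ 2.2679 bits.
Huffman merges: 13/100+3/20→7/25; 21/100+23/100→11/25; 7/25+7/25→14/25; 11/25+14/25→1. L = 57/25 ≈ 2.2800.
Efficiency = H/L = 2.2679/2.2800 = 99.5%.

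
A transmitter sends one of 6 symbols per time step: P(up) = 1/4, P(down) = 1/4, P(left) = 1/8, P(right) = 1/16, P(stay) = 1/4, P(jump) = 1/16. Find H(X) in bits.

2.375 bits

Each probability is a power of 1/2, so log₂(1/p) is an integer.
H = Σ p·log₂(1/p) = 1/4·2 + 1/4·2 + 1/8·3 + 1/16·4 + 1/4·2 + 1/16·4 = 2.375 bits.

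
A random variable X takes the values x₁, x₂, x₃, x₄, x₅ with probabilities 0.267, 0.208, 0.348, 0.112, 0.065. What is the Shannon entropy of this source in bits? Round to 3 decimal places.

H = −Σ pᵢ log₂ pᵢ.
−0.267·log₂(0.267) = 0.5087
−0.208·log₂(0.208) = 0.4712
−0.348·log₂(0.348) = 0.5299
−0.112·log₂(0.112) = 0.3537
−0.065·log₂(0.065) = 0.2563
Sum ≈ 2.1199 → 2.120 bits.

2.120 bits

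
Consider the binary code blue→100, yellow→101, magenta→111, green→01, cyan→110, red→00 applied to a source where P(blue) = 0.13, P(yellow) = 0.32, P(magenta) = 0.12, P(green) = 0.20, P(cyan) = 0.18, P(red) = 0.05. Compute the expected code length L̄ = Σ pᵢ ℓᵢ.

2.75 bits/symbol

L̄ = Σ pᵢ·ℓᵢ = 0.13·3 + 0.32·3 + 0.12·3 + 0.20·2 + 0.18·3 + 0.05·2 = 2.75 bits/symbol.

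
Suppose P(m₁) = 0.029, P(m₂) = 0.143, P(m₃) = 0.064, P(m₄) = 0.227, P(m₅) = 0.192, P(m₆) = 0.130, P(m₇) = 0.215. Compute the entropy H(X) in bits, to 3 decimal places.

H = −Σ pᵢ log₂ pᵢ.
−0.029·log₂(0.029) = 0.1481
−0.143·log₂(0.143) = 0.4012
−0.064·log₂(0.064) = 0.2538
−0.227·log₂(0.227) = 0.4856
−0.192·log₂(0.192) = 0.4571
−0.130·log₂(0.130) = 0.3826
−0.215·log₂(0.215) = 0.4768
Sum ≈ 2.6053 → 2.605 bits.

2.605 bits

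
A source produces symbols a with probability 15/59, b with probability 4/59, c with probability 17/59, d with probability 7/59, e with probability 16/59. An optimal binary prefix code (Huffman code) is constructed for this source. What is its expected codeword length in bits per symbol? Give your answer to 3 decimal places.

Repeatedly combine the two least-probable nodes; the expected code length is the sum of the merged weights.
merge 4/59 + 7/59 → 11/59
merge 11/59 + 15/59 → 26/59
merge 16/59 + 17/59 → 33/59
merge 26/59 + 33/59 → 1
L = 11/59 + 26/59 + 33/59 + 1 = 129/59 ≈ 2.186 bits/symbol.

2.186 bits/symbol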